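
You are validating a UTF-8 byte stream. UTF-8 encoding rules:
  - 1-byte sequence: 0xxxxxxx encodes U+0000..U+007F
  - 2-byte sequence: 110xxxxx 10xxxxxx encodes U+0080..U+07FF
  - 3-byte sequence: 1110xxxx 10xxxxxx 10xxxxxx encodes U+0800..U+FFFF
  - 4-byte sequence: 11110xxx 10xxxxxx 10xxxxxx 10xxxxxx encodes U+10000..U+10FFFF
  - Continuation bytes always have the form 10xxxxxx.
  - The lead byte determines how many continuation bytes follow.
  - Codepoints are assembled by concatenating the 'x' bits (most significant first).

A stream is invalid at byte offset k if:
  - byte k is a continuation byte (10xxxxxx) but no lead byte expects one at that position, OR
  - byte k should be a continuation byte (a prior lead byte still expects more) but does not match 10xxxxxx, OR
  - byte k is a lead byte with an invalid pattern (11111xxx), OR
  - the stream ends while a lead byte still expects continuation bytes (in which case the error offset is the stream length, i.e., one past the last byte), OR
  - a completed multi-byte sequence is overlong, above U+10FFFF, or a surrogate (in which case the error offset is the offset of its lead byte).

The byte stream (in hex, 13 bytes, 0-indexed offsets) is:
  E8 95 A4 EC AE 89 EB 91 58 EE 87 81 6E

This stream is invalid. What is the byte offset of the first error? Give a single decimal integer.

Byte[0]=E8: 3-byte lead, need 2 cont bytes. acc=0x8
Byte[1]=95: continuation. acc=(acc<<6)|0x15=0x215
Byte[2]=A4: continuation. acc=(acc<<6)|0x24=0x8564
Completed: cp=U+8564 (starts at byte 0)
Byte[3]=EC: 3-byte lead, need 2 cont bytes. acc=0xC
Byte[4]=AE: continuation. acc=(acc<<6)|0x2E=0x32E
Byte[5]=89: continuation. acc=(acc<<6)|0x09=0xCB89
Completed: cp=U+CB89 (starts at byte 3)
Byte[6]=EB: 3-byte lead, need 2 cont bytes. acc=0xB
Byte[7]=91: continuation. acc=(acc<<6)|0x11=0x2D1
Byte[8]=58: expected 10xxxxxx continuation. INVALID

Answer: 8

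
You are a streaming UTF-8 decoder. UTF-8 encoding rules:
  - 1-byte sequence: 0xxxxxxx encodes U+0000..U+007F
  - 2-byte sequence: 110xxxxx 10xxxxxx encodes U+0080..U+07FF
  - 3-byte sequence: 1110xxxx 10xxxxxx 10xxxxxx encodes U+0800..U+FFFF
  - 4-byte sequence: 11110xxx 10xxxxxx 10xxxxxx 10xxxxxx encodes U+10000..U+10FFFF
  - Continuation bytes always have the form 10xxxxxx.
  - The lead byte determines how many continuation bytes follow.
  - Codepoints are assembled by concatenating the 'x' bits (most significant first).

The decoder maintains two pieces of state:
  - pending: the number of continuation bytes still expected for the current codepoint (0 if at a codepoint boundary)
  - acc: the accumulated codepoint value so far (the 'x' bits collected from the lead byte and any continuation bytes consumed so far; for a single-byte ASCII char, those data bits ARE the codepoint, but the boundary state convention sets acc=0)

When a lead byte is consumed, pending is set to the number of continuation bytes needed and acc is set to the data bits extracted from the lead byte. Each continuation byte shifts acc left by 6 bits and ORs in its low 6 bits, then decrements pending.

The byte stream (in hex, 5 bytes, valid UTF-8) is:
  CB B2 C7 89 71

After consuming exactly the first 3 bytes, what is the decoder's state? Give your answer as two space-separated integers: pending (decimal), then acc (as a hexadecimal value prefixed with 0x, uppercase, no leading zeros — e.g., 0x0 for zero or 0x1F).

Answer: 1 0x7

Derivation:
Byte[0]=CB: 2-byte lead. pending=1, acc=0xB
Byte[1]=B2: continuation. acc=(acc<<6)|0x32=0x2F2, pending=0
Byte[2]=C7: 2-byte lead. pending=1, acc=0x7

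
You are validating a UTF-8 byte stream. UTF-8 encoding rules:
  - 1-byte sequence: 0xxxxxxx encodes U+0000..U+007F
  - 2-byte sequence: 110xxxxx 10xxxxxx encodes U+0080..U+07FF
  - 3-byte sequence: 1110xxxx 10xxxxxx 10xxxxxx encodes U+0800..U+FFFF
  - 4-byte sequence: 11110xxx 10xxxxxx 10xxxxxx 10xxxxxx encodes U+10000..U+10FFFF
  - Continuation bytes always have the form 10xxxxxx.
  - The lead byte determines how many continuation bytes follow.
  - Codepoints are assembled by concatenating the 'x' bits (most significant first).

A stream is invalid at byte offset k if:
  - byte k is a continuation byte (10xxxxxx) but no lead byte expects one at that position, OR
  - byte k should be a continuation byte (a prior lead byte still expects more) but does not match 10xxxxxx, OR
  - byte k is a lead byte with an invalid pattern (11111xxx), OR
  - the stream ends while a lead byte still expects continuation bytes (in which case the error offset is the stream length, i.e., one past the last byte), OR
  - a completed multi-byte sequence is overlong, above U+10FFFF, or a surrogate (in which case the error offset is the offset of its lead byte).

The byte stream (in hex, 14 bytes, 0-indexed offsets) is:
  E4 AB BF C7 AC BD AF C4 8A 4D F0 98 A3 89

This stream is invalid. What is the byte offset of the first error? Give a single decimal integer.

Answer: 5

Derivation:
Byte[0]=E4: 3-byte lead, need 2 cont bytes. acc=0x4
Byte[1]=AB: continuation. acc=(acc<<6)|0x2B=0x12B
Byte[2]=BF: continuation. acc=(acc<<6)|0x3F=0x4AFF
Completed: cp=U+4AFF (starts at byte 0)
Byte[3]=C7: 2-byte lead, need 1 cont bytes. acc=0x7
Byte[4]=AC: continuation. acc=(acc<<6)|0x2C=0x1EC
Completed: cp=U+01EC (starts at byte 3)
Byte[5]=BD: INVALID lead byte (not 0xxx/110x/1110/11110)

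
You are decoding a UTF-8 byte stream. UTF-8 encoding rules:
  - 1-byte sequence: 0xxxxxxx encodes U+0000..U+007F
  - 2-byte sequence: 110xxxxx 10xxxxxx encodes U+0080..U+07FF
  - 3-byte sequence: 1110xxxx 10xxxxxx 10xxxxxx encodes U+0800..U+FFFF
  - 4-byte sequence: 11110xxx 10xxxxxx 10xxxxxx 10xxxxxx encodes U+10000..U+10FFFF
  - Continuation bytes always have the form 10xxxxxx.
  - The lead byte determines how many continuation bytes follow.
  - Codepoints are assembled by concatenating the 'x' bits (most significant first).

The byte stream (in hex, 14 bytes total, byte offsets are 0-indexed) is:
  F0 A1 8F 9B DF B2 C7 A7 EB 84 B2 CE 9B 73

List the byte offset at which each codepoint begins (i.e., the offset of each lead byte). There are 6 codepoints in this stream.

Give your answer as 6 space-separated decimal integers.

Byte[0]=F0: 4-byte lead, need 3 cont bytes. acc=0x0
Byte[1]=A1: continuation. acc=(acc<<6)|0x21=0x21
Byte[2]=8F: continuation. acc=(acc<<6)|0x0F=0x84F
Byte[3]=9B: continuation. acc=(acc<<6)|0x1B=0x213DB
Completed: cp=U+213DB (starts at byte 0)
Byte[4]=DF: 2-byte lead, need 1 cont bytes. acc=0x1F
Byte[5]=B2: continuation. acc=(acc<<6)|0x32=0x7F2
Completed: cp=U+07F2 (starts at byte 4)
Byte[6]=C7: 2-byte lead, need 1 cont bytes. acc=0x7
Byte[7]=A7: continuation. acc=(acc<<6)|0x27=0x1E7
Completed: cp=U+01E7 (starts at byte 6)
Byte[8]=EB: 3-byte lead, need 2 cont bytes. acc=0xB
Byte[9]=84: continuation. acc=(acc<<6)|0x04=0x2C4
Byte[10]=B2: continuation. acc=(acc<<6)|0x32=0xB132
Completed: cp=U+B132 (starts at byte 8)
Byte[11]=CE: 2-byte lead, need 1 cont bytes. acc=0xE
Byte[12]=9B: continuation. acc=(acc<<6)|0x1B=0x39B
Completed: cp=U+039B (starts at byte 11)
Byte[13]=73: 1-byte ASCII. cp=U+0073

Answer: 0 4 6 8 11 13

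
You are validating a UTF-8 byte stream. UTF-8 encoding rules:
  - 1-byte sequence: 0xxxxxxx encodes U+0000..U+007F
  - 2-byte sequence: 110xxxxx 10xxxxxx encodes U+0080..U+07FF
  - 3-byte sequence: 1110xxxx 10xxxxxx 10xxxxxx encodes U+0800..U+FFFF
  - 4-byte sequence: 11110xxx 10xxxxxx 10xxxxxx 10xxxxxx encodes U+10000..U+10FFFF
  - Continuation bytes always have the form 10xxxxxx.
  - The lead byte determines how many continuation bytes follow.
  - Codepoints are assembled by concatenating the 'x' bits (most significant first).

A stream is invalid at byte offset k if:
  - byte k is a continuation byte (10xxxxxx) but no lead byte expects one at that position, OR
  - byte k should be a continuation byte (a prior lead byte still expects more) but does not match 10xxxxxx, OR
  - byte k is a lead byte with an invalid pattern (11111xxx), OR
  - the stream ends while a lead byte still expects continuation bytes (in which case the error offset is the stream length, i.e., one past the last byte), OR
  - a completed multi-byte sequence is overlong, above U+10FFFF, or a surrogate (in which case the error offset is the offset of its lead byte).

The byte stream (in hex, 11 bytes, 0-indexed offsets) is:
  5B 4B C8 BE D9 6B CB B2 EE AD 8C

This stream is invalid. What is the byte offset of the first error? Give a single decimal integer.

Answer: 5

Derivation:
Byte[0]=5B: 1-byte ASCII. cp=U+005B
Byte[1]=4B: 1-byte ASCII. cp=U+004B
Byte[2]=C8: 2-byte lead, need 1 cont bytes. acc=0x8
Byte[3]=BE: continuation. acc=(acc<<6)|0x3E=0x23E
Completed: cp=U+023E (starts at byte 2)
Byte[4]=D9: 2-byte lead, need 1 cont bytes. acc=0x19
Byte[5]=6B: expected 10xxxxxx continuation. INVALID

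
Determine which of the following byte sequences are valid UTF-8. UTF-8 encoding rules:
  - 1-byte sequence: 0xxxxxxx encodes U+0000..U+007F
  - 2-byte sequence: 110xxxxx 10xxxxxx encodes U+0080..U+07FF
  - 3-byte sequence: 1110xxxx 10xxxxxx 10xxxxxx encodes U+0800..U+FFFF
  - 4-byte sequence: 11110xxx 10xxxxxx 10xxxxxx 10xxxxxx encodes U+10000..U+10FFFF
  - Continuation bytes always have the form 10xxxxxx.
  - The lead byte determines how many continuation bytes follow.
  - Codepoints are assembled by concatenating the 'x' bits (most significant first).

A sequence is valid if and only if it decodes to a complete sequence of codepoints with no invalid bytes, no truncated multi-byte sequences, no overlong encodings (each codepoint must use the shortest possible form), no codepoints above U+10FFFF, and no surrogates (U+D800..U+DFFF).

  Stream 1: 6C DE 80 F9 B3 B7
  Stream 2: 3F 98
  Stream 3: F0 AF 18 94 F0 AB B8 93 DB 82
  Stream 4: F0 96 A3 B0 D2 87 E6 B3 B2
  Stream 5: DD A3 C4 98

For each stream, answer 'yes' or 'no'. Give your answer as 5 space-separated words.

Answer: no no no yes yes

Derivation:
Stream 1: error at byte offset 3. INVALID
Stream 2: error at byte offset 1. INVALID
Stream 3: error at byte offset 2. INVALID
Stream 4: decodes cleanly. VALID
Stream 5: decodes cleanly. VALID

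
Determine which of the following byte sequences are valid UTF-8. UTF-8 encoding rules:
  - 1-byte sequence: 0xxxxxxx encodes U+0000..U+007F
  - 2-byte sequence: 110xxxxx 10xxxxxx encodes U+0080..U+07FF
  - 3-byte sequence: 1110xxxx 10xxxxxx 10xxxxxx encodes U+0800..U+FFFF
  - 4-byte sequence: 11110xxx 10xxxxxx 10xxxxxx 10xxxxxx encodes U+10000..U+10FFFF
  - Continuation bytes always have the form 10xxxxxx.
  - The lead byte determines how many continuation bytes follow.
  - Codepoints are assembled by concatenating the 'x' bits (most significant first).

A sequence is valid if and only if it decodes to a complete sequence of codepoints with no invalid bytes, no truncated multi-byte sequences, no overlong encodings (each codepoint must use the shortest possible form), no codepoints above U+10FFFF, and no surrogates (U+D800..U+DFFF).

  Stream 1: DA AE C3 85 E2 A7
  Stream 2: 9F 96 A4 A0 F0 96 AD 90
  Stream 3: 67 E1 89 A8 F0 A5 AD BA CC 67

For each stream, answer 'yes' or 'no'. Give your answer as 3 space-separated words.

Stream 1: error at byte offset 6. INVALID
Stream 2: error at byte offset 0. INVALID
Stream 3: error at byte offset 9. INVALID

Answer: no no no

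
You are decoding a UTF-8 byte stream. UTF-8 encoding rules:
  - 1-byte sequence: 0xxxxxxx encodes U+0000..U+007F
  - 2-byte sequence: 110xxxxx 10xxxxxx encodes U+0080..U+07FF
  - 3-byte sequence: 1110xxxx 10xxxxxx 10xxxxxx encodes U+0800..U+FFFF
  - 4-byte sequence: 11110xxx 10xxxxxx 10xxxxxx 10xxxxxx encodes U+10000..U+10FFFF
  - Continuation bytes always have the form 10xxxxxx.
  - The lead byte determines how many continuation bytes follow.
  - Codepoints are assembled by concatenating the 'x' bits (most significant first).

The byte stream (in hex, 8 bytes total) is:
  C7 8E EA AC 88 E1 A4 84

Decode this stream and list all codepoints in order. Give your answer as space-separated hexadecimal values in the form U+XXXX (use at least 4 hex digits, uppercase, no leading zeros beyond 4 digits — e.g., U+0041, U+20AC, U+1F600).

Byte[0]=C7: 2-byte lead, need 1 cont bytes. acc=0x7
Byte[1]=8E: continuation. acc=(acc<<6)|0x0E=0x1CE
Completed: cp=U+01CE (starts at byte 0)
Byte[2]=EA: 3-byte lead, need 2 cont bytes. acc=0xA
Byte[3]=AC: continuation. acc=(acc<<6)|0x2C=0x2AC
Byte[4]=88: continuation. acc=(acc<<6)|0x08=0xAB08
Completed: cp=U+AB08 (starts at byte 2)
Byte[5]=E1: 3-byte lead, need 2 cont bytes. acc=0x1
Byte[6]=A4: continuation. acc=(acc<<6)|0x24=0x64
Byte[7]=84: continuation. acc=(acc<<6)|0x04=0x1904
Completed: cp=U+1904 (starts at byte 5)

Answer: U+01CE U+AB08 U+1904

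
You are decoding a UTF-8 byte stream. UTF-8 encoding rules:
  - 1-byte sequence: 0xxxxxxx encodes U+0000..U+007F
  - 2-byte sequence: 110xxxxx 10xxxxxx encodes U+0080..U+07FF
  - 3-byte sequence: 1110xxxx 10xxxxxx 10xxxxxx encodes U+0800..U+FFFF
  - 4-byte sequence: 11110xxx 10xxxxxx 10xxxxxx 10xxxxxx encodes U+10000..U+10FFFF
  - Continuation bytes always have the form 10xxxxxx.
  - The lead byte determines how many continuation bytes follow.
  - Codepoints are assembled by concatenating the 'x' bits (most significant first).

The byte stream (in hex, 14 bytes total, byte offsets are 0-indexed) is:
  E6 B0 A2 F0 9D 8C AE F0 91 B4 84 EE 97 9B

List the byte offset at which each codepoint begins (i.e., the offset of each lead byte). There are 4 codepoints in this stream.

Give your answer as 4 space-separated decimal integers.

Byte[0]=E6: 3-byte lead, need 2 cont bytes. acc=0x6
Byte[1]=B0: continuation. acc=(acc<<6)|0x30=0x1B0
Byte[2]=A2: continuation. acc=(acc<<6)|0x22=0x6C22
Completed: cp=U+6C22 (starts at byte 0)
Byte[3]=F0: 4-byte lead, need 3 cont bytes. acc=0x0
Byte[4]=9D: continuation. acc=(acc<<6)|0x1D=0x1D
Byte[5]=8C: continuation. acc=(acc<<6)|0x0C=0x74C
Byte[6]=AE: continuation. acc=(acc<<6)|0x2E=0x1D32E
Completed: cp=U+1D32E (starts at byte 3)
Byte[7]=F0: 4-byte lead, need 3 cont bytes. acc=0x0
Byte[8]=91: continuation. acc=(acc<<6)|0x11=0x11
Byte[9]=B4: continuation. acc=(acc<<6)|0x34=0x474
Byte[10]=84: continuation. acc=(acc<<6)|0x04=0x11D04
Completed: cp=U+11D04 (starts at byte 7)
Byte[11]=EE: 3-byte lead, need 2 cont bytes. acc=0xE
Byte[12]=97: continuation. acc=(acc<<6)|0x17=0x397
Byte[13]=9B: continuation. acc=(acc<<6)|0x1B=0xE5DB
Completed: cp=U+E5DB (starts at byte 11)

Answer: 0 3 7 11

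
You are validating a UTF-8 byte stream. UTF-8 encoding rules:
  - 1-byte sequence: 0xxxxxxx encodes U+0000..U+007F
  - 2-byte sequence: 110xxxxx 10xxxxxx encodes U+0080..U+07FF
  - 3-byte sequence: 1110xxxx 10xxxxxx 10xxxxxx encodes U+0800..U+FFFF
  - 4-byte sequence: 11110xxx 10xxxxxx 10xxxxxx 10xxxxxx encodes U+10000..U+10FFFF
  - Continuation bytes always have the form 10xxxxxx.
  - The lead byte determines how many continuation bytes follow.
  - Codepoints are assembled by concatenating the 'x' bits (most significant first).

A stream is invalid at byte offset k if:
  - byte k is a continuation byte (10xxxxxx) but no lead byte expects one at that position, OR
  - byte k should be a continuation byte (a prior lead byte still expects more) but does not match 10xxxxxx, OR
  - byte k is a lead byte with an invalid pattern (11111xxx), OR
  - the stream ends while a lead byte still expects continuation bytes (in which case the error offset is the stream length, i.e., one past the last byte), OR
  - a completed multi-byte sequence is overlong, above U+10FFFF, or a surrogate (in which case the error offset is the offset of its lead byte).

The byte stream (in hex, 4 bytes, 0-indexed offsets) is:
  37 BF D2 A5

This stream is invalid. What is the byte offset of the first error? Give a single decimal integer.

Byte[0]=37: 1-byte ASCII. cp=U+0037
Byte[1]=BF: INVALID lead byte (not 0xxx/110x/1110/11110)

Answer: 1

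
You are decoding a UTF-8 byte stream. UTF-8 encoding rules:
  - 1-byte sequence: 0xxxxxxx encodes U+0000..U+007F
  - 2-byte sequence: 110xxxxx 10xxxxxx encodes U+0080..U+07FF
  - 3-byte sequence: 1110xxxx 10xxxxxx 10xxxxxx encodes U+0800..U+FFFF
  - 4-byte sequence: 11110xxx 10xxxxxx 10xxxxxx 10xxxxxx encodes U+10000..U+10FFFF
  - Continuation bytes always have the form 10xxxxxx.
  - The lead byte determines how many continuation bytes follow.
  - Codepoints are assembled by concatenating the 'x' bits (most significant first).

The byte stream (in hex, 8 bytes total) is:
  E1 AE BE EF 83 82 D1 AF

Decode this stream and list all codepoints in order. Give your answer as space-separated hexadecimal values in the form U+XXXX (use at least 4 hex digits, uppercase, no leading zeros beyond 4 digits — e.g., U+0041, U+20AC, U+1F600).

Byte[0]=E1: 3-byte lead, need 2 cont bytes. acc=0x1
Byte[1]=AE: continuation. acc=(acc<<6)|0x2E=0x6E
Byte[2]=BE: continuation. acc=(acc<<6)|0x3E=0x1BBE
Completed: cp=U+1BBE (starts at byte 0)
Byte[3]=EF: 3-byte lead, need 2 cont bytes. acc=0xF
Byte[4]=83: continuation. acc=(acc<<6)|0x03=0x3C3
Byte[5]=82: continuation. acc=(acc<<6)|0x02=0xF0C2
Completed: cp=U+F0C2 (starts at byte 3)
Byte[6]=D1: 2-byte lead, need 1 cont bytes. acc=0x11
Byte[7]=AF: continuation. acc=(acc<<6)|0x2F=0x46F
Completed: cp=U+046F (starts at byte 6)

Answer: U+1BBE U+F0C2 U+046F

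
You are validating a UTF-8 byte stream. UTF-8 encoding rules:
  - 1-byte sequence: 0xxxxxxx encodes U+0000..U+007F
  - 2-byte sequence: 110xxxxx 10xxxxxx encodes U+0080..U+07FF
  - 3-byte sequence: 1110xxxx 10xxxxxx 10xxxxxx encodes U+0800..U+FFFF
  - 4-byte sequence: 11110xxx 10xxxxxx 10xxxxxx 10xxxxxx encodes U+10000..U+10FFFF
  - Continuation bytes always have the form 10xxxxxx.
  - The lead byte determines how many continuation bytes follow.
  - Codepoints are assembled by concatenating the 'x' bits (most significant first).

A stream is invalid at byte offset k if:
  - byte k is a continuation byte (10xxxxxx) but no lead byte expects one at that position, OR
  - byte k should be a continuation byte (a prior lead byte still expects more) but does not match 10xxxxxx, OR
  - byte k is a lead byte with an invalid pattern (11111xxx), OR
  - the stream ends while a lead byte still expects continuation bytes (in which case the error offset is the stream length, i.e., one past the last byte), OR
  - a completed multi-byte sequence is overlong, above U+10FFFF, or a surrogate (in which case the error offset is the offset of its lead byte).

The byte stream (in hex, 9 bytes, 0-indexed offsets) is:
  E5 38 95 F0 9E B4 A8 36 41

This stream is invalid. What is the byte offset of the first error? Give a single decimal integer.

Answer: 1

Derivation:
Byte[0]=E5: 3-byte lead, need 2 cont bytes. acc=0x5
Byte[1]=38: expected 10xxxxxx continuation. INVALID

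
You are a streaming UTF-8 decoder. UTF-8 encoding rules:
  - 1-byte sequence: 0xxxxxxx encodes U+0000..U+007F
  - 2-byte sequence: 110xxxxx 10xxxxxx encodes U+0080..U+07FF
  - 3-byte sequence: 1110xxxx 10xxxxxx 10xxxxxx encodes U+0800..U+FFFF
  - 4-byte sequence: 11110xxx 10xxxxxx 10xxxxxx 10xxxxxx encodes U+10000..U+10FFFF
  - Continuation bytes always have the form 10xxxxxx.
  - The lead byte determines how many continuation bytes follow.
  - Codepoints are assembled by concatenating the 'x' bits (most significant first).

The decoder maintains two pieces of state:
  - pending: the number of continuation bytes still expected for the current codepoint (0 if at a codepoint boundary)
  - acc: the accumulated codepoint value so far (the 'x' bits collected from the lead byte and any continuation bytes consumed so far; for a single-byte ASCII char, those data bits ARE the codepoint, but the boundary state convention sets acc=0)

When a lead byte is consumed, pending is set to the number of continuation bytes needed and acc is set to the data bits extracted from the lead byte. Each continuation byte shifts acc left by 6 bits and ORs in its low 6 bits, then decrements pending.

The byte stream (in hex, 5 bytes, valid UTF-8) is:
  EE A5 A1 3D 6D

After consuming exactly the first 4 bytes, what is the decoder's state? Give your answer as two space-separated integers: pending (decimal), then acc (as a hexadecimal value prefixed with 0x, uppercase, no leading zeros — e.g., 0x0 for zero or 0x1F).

Byte[0]=EE: 3-byte lead. pending=2, acc=0xE
Byte[1]=A5: continuation. acc=(acc<<6)|0x25=0x3A5, pending=1
Byte[2]=A1: continuation. acc=(acc<<6)|0x21=0xE961, pending=0
Byte[3]=3D: 1-byte. pending=0, acc=0x0

Answer: 0 0x0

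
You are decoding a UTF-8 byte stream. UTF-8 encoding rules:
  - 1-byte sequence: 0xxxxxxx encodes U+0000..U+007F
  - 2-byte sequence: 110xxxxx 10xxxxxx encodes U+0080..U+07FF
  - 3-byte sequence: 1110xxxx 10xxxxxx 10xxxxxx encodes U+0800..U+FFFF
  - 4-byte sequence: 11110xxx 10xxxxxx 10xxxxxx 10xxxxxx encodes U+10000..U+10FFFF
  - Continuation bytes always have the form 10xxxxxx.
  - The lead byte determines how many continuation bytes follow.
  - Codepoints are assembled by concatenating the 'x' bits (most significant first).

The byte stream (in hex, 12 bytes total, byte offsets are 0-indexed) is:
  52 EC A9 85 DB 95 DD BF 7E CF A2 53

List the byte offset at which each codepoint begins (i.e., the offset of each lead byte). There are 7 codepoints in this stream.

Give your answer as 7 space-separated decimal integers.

Answer: 0 1 4 6 8 9 11

Derivation:
Byte[0]=52: 1-byte ASCII. cp=U+0052
Byte[1]=EC: 3-byte lead, need 2 cont bytes. acc=0xC
Byte[2]=A9: continuation. acc=(acc<<6)|0x29=0x329
Byte[3]=85: continuation. acc=(acc<<6)|0x05=0xCA45
Completed: cp=U+CA45 (starts at byte 1)
Byte[4]=DB: 2-byte lead, need 1 cont bytes. acc=0x1B
Byte[5]=95: continuation. acc=(acc<<6)|0x15=0x6D5
Completed: cp=U+06D5 (starts at byte 4)
Byte[6]=DD: 2-byte lead, need 1 cont bytes. acc=0x1D
Byte[7]=BF: continuation. acc=(acc<<6)|0x3F=0x77F
Completed: cp=U+077F (starts at byte 6)
Byte[8]=7E: 1-byte ASCII. cp=U+007E
Byte[9]=CF: 2-byte lead, need 1 cont bytes. acc=0xF
Byte[10]=A2: continuation. acc=(acc<<6)|0x22=0x3E2
Completed: cp=U+03E2 (starts at byte 9)
Byte[11]=53: 1-byte ASCII. cp=U+0053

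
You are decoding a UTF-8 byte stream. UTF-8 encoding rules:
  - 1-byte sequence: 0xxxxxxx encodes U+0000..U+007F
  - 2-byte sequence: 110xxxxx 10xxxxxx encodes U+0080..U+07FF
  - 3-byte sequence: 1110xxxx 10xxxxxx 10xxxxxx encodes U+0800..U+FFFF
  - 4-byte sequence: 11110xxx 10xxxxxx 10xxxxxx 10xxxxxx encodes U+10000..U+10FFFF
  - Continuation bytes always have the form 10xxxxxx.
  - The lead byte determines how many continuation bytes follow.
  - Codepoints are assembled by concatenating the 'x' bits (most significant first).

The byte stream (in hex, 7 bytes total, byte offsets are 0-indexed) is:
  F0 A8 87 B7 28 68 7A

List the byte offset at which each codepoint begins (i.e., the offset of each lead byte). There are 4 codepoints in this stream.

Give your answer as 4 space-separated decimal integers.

Byte[0]=F0: 4-byte lead, need 3 cont bytes. acc=0x0
Byte[1]=A8: continuation. acc=(acc<<6)|0x28=0x28
Byte[2]=87: continuation. acc=(acc<<6)|0x07=0xA07
Byte[3]=B7: continuation. acc=(acc<<6)|0x37=0x281F7
Completed: cp=U+281F7 (starts at byte 0)
Byte[4]=28: 1-byte ASCII. cp=U+0028
Byte[5]=68: 1-byte ASCII. cp=U+0068
Byte[6]=7A: 1-byte ASCII. cp=U+007A

Answer: 0 4 5 6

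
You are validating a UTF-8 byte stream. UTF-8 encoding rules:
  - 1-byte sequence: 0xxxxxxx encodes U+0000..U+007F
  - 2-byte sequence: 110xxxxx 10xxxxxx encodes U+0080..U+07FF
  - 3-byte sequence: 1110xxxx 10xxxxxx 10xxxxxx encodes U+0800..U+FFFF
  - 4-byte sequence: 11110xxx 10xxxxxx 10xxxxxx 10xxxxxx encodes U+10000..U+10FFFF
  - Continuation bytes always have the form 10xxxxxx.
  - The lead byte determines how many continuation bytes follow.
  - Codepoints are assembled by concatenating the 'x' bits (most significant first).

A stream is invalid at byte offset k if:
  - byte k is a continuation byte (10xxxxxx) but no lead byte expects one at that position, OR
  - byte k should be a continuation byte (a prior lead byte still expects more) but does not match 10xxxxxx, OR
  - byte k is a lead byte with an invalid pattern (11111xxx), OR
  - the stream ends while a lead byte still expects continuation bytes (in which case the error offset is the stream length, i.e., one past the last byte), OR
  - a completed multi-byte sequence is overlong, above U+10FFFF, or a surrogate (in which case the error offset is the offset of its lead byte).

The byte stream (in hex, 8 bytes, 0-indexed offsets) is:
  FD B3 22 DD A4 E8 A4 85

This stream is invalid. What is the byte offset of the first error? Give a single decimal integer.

Byte[0]=FD: INVALID lead byte (not 0xxx/110x/1110/11110)

Answer: 0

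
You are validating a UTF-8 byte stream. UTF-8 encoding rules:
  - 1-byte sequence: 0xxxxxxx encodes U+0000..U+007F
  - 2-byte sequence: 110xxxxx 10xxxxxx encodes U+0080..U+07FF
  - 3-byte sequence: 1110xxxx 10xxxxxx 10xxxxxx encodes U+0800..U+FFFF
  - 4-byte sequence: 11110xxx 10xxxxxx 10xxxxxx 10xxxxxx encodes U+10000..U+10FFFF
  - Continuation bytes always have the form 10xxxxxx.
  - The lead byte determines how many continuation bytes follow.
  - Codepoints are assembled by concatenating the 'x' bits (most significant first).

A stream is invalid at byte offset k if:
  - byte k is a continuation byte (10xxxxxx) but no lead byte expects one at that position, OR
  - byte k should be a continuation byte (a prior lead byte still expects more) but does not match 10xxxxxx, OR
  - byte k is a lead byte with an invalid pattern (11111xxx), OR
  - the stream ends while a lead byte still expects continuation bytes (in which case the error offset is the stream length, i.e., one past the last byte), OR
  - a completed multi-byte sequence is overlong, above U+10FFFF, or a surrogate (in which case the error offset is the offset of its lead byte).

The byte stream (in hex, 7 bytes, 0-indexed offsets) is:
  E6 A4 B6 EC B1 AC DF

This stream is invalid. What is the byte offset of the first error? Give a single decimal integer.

Byte[0]=E6: 3-byte lead, need 2 cont bytes. acc=0x6
Byte[1]=A4: continuation. acc=(acc<<6)|0x24=0x1A4
Byte[2]=B6: continuation. acc=(acc<<6)|0x36=0x6936
Completed: cp=U+6936 (starts at byte 0)
Byte[3]=EC: 3-byte lead, need 2 cont bytes. acc=0xC
Byte[4]=B1: continuation. acc=(acc<<6)|0x31=0x331
Byte[5]=AC: continuation. acc=(acc<<6)|0x2C=0xCC6C
Completed: cp=U+CC6C (starts at byte 3)
Byte[6]=DF: 2-byte lead, need 1 cont bytes. acc=0x1F
Byte[7]: stream ended, expected continuation. INVALID

Answer: 7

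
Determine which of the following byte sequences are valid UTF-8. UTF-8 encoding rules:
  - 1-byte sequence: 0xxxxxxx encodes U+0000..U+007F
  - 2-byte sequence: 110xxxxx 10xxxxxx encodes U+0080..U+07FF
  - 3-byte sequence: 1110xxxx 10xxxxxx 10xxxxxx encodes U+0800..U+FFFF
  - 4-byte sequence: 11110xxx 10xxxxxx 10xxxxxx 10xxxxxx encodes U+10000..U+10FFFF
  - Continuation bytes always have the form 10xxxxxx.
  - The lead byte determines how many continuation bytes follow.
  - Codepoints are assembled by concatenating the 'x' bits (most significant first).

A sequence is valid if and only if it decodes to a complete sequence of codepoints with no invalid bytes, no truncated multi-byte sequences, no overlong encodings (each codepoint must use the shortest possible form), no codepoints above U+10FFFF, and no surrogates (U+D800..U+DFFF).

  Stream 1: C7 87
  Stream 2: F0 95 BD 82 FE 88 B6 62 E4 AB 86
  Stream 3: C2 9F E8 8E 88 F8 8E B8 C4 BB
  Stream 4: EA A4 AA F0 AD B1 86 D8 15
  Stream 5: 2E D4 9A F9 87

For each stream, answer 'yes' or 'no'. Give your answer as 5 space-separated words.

Stream 1: decodes cleanly. VALID
Stream 2: error at byte offset 4. INVALID
Stream 3: error at byte offset 5. INVALID
Stream 4: error at byte offset 8. INVALID
Stream 5: error at byte offset 3. INVALID

Answer: yes no no no no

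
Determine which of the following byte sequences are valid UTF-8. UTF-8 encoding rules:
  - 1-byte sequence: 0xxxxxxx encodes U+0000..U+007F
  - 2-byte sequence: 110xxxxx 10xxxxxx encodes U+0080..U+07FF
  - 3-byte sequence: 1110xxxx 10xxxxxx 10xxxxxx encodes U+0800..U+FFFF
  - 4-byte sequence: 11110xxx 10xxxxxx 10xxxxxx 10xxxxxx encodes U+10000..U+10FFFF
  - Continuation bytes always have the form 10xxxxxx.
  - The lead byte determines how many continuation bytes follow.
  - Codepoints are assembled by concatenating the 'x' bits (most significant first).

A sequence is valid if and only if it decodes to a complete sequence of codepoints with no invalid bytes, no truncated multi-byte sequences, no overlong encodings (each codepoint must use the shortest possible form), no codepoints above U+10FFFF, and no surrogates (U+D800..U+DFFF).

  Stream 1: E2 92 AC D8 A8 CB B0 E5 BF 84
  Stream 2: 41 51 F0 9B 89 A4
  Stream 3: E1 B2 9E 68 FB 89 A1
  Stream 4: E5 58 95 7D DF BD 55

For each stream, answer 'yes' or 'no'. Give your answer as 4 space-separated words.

Stream 1: decodes cleanly. VALID
Stream 2: decodes cleanly. VALID
Stream 3: error at byte offset 4. INVALID
Stream 4: error at byte offset 1. INVALID

Answer: yes yes no no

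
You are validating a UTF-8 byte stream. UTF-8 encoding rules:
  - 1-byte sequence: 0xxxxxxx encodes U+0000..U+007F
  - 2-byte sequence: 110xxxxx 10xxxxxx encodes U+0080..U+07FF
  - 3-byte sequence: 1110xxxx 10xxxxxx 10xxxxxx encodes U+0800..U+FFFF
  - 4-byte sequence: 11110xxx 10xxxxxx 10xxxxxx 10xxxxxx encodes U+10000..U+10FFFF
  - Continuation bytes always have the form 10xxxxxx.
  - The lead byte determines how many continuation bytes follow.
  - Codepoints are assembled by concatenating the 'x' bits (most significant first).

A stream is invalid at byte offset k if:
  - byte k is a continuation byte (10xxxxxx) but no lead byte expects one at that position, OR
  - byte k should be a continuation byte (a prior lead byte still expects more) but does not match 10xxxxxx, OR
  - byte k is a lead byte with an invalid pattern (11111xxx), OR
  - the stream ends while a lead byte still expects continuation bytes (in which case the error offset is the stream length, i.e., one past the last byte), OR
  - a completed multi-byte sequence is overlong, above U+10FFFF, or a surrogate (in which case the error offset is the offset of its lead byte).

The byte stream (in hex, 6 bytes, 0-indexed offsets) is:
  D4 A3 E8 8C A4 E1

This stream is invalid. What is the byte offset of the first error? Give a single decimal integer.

Answer: 6

Derivation:
Byte[0]=D4: 2-byte lead, need 1 cont bytes. acc=0x14
Byte[1]=A3: continuation. acc=(acc<<6)|0x23=0x523
Completed: cp=U+0523 (starts at byte 0)
Byte[2]=E8: 3-byte lead, need 2 cont bytes. acc=0x8
Byte[3]=8C: continuation. acc=(acc<<6)|0x0C=0x20C
Byte[4]=A4: continuation. acc=(acc<<6)|0x24=0x8324
Completed: cp=U+8324 (starts at byte 2)
Byte[5]=E1: 3-byte lead, need 2 cont bytes. acc=0x1
Byte[6]: stream ended, expected continuation. INVALID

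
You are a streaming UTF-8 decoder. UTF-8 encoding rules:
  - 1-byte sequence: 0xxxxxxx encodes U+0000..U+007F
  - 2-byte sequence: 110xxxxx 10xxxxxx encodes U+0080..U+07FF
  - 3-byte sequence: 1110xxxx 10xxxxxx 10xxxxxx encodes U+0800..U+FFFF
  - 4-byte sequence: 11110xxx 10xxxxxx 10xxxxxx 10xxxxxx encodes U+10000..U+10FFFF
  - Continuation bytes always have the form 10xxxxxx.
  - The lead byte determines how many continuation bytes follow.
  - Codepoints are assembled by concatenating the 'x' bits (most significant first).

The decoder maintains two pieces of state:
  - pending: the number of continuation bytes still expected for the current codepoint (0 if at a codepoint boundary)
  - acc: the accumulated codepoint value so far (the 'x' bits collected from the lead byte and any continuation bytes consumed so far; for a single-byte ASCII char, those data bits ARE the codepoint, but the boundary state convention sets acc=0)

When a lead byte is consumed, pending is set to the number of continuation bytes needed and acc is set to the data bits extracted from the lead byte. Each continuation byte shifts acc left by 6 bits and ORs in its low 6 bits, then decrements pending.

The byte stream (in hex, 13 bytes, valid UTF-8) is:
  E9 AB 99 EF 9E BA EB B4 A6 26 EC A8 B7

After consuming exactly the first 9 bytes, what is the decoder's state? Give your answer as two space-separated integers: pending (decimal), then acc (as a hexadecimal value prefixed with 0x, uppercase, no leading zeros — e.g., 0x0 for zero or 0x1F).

Byte[0]=E9: 3-byte lead. pending=2, acc=0x9
Byte[1]=AB: continuation. acc=(acc<<6)|0x2B=0x26B, pending=1
Byte[2]=99: continuation. acc=(acc<<6)|0x19=0x9AD9, pending=0
Byte[3]=EF: 3-byte lead. pending=2, acc=0xF
Byte[4]=9E: continuation. acc=(acc<<6)|0x1E=0x3DE, pending=1
Byte[5]=BA: continuation. acc=(acc<<6)|0x3A=0xF7BA, pending=0
Byte[6]=EB: 3-byte lead. pending=2, acc=0xB
Byte[7]=B4: continuation. acc=(acc<<6)|0x34=0x2F4, pending=1
Byte[8]=A6: continuation. acc=(acc<<6)|0x26=0xBD26, pending=0

Answer: 0 0xBD26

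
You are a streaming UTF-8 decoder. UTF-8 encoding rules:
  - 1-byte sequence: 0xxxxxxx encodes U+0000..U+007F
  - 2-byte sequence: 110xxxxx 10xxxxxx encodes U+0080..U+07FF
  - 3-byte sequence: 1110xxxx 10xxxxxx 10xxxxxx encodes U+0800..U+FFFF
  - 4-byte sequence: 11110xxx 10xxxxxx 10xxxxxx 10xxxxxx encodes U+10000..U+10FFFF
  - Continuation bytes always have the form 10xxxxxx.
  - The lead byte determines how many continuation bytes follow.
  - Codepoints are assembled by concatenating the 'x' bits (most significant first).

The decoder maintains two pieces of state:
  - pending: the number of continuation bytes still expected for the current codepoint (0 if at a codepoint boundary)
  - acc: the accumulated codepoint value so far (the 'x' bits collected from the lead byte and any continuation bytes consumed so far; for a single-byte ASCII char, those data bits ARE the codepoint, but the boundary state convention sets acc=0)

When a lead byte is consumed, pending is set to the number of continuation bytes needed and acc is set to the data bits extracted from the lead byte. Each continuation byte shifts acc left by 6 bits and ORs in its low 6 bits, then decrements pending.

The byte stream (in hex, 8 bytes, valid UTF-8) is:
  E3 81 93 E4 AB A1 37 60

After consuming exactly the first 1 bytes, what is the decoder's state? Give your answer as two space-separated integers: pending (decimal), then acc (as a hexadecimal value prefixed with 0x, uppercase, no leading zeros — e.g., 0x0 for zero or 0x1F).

Byte[0]=E3: 3-byte lead. pending=2, acc=0x3

Answer: 2 0x3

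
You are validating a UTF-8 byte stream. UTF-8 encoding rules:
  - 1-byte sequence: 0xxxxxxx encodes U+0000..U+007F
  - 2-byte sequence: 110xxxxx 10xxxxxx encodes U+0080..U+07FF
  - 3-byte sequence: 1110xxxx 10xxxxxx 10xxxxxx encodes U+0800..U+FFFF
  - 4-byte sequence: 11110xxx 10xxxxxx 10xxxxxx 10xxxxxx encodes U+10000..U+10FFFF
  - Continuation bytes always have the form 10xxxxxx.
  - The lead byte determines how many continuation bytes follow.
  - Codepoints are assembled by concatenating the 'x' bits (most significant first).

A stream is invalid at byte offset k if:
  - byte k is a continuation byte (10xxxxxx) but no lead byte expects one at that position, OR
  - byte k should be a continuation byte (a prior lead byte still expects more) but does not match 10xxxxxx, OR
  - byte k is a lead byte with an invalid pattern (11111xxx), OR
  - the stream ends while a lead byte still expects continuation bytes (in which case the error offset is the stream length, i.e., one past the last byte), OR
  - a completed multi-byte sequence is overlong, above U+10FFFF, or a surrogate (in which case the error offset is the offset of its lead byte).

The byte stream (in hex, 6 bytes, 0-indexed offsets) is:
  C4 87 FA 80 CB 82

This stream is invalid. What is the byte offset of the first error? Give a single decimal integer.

Byte[0]=C4: 2-byte lead, need 1 cont bytes. acc=0x4
Byte[1]=87: continuation. acc=(acc<<6)|0x07=0x107
Completed: cp=U+0107 (starts at byte 0)
Byte[2]=FA: INVALID lead byte (not 0xxx/110x/1110/11110)

Answer: 2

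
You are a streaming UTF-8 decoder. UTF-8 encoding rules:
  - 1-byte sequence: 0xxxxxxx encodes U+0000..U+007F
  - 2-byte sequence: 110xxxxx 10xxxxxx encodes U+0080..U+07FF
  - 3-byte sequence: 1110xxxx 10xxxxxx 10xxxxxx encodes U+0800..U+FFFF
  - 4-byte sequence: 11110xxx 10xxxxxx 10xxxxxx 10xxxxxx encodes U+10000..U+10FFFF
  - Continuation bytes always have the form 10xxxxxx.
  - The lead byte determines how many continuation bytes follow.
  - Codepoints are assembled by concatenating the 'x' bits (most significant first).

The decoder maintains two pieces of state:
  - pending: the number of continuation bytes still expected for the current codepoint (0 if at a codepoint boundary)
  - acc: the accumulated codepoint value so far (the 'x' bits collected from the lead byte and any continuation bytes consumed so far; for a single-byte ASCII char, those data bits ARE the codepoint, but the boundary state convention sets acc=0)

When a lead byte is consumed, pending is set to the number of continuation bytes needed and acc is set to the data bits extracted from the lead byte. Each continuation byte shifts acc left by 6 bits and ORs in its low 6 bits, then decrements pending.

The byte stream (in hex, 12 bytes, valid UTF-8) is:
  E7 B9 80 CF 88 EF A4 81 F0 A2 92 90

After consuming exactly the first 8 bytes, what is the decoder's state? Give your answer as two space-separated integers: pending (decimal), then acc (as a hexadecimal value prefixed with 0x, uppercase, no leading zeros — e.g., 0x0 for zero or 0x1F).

Answer: 0 0xF901

Derivation:
Byte[0]=E7: 3-byte lead. pending=2, acc=0x7
Byte[1]=B9: continuation. acc=(acc<<6)|0x39=0x1F9, pending=1
Byte[2]=80: continuation. acc=(acc<<6)|0x00=0x7E40, pending=0
Byte[3]=CF: 2-byte lead. pending=1, acc=0xF
Byte[4]=88: continuation. acc=(acc<<6)|0x08=0x3C8, pending=0
Byte[5]=EF: 3-byte lead. pending=2, acc=0xF
Byte[6]=A4: continuation. acc=(acc<<6)|0x24=0x3E4, pending=1
Byte[7]=81: continuation. acc=(acc<<6)|0x01=0xF901, pending=0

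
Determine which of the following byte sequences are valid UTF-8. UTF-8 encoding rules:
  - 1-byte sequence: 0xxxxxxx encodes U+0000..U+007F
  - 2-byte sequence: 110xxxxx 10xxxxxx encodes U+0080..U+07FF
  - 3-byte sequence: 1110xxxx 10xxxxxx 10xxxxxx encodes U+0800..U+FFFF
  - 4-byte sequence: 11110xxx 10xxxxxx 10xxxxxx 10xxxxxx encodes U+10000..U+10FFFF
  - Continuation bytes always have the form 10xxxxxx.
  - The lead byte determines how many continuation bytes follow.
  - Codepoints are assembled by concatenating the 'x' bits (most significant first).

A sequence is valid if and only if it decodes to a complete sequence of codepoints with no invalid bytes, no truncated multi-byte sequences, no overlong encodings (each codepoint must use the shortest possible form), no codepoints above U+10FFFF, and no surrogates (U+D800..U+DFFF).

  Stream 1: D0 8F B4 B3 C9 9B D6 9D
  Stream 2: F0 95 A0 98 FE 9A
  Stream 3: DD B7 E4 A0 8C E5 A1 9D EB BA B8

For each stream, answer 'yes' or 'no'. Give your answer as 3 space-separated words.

Answer: no no yes

Derivation:
Stream 1: error at byte offset 2. INVALID
Stream 2: error at byte offset 4. INVALID
Stream 3: decodes cleanly. VALID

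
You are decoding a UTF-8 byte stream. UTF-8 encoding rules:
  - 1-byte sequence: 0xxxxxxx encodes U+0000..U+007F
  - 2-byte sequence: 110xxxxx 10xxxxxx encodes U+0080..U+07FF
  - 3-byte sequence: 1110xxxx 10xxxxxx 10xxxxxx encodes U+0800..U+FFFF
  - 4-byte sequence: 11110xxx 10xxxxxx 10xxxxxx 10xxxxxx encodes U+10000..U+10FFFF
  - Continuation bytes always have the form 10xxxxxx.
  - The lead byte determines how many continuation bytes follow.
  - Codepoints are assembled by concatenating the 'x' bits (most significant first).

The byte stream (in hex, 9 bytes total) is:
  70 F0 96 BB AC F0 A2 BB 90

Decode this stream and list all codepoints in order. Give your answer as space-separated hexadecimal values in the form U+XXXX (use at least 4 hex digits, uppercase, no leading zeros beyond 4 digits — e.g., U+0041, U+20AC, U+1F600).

Answer: U+0070 U+16EEC U+22ED0

Derivation:
Byte[0]=70: 1-byte ASCII. cp=U+0070
Byte[1]=F0: 4-byte lead, need 3 cont bytes. acc=0x0
Byte[2]=96: continuation. acc=(acc<<6)|0x16=0x16
Byte[3]=BB: continuation. acc=(acc<<6)|0x3B=0x5BB
Byte[4]=AC: continuation. acc=(acc<<6)|0x2C=0x16EEC
Completed: cp=U+16EEC (starts at byte 1)
Byte[5]=F0: 4-byte lead, need 3 cont bytes. acc=0x0
Byte[6]=A2: continuation. acc=(acc<<6)|0x22=0x22
Byte[7]=BB: continuation. acc=(acc<<6)|0x3B=0x8BB
Byte[8]=90: continuation. acc=(acc<<6)|0x10=0x22ED0
Completed: cp=U+22ED0 (starts at byte 5)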